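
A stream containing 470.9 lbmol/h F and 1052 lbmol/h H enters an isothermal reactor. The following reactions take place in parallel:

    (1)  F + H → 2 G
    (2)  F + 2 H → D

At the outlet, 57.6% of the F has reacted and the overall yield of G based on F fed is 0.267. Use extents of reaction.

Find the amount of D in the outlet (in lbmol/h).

Yield of G: 2ξ₁ / 470.9 = 0.267 → ξ₁ = 62.87 lbmol/h.
Conversion of F: 1ξ₁ + 1ξ₂ = 0.576 × 470.9 = 271.2 → ξ₂ = 208.4 lbmol/h.
Outlet amounts (n = n₀ + Σ ν·ξ):
  F: 470.9 − 1(62.87) − 1(208.4) = 199.7
  H: 1052 − 1(62.87) − 2(208.4) = 572.4
  G: 0 + 2(62.87) = 125.7
  D: 0 + 1(208.4) = 208.4

208 lbmol/h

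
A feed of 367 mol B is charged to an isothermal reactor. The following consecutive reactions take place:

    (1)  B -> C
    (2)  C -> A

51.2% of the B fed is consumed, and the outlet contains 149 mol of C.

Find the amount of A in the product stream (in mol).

38.9 mol

Conversion of B: B consumed = 1ξ₁ = 0.512 × 367 → ξ₁ = 187.9 mol.
C balance: n_C = 0 + 1ξ₁ − 1ξ₂ = 149 → ξ₂ = (1·187.9 − 149)/1 = 38.9 mol.
Outlet amounts (n = n₀ + Σ ν·ξ):
  B: 367 − 1(187.9) = 179.1
  C: 0 + 1(187.9) − 1(38.9) = 149
  A: 0 + 1(38.9) = 38.9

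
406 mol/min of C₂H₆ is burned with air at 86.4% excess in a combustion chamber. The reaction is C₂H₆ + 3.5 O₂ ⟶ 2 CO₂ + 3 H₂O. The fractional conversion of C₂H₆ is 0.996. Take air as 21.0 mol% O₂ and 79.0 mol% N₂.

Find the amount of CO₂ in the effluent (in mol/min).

809 mol/min

Stoichiometric O₂ = 3.5 × 406 = 1421 mol/min; O₂ fed = 1421 × 1.864 = 2649 mol/min.
N₂ fed = 2649 × 79/21 = 9964 mol/min.
Fuel reacted = 0.996 × 406 → ξ = 404.4 mol/min.
Outlet (n = n₀ + ν ξ):
  C₂H₆: 406 − 1(404.4) = 1.624
  O₂: 2649 − 3.5(404.4) = 1233
  N₂: 9964 (inert)
  CO₂: 0 + 2(404.4) = 808.8
  H₂O: 0 + 3(404.4) = 1213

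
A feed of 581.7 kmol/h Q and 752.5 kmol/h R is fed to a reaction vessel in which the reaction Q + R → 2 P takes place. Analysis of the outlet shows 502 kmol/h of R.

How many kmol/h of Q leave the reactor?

331 kmol/h

For R: n = n₀ − 1ξ → 502 = 752.5 − 1ξ, giving ξ = 250.5 kmol/h.
Outlet amounts (n = n₀ + ν ξ):
  Q: 581.7 − 1(250.5) = 331.2
  R: 752.5 − 1(250.5) = 502
  P: 0 + 2(250.5) = 501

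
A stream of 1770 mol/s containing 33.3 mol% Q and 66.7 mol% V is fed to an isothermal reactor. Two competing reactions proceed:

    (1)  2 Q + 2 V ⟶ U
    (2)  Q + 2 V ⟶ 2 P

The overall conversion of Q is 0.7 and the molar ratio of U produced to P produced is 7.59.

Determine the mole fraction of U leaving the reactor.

Conversion of Q: Q consumed = 0.7 × 589.4 = 412.6 mol/s = 2ξ₁ + 1ξ₂.
Selectivity: 1ξ₁ / (2ξ₂) = 7.59 → ξ₁ = 15.18 ξ₂.
Substitute: (2·15.18 + 1) ξ₂ = 412.6 → ξ₂ = 13.16 mol/s, ξ₁ = 199.7 mol/s.
Outlet amounts (n = n₀ + Σ ν·ξ):
  Q: 589.4 − 2(199.7) − 1(13.16) = 176.8
  V: 1181 − 2(199.7) − 2(13.16) = 754.8
  U: 0 + 1(199.7) = 199.7
  P: 0 + 2(13.16) = 26.31
Total out = 1158 mol/s; y_U = 199.7 / 1158 = 0.1725.

0.173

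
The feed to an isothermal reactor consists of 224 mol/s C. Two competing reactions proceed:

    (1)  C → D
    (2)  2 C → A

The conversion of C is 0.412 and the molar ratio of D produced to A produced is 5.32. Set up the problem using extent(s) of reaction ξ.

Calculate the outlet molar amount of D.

67.1 mol/s

Conversion of C: C consumed = 0.412 × 224 = 92.29 mol/s = 1ξ₁ + 2ξ₂.
Selectivity: 1ξ₁ / (1ξ₂) = 5.32 → ξ₁ = 5.32 ξ₂.
Substitute: (1·5.32 + 2) ξ₂ = 92.29 → ξ₂ = 12.61 mol/s, ξ₁ = 67.07 mol/s.
Outlet amounts (n = n₀ + Σ ν·ξ):
  C: 224 − 1(67.07) − 2(12.61) = 131.7
  D: 0 + 1(67.07) = 67.07
  A: 0 + 1(12.61) = 12.61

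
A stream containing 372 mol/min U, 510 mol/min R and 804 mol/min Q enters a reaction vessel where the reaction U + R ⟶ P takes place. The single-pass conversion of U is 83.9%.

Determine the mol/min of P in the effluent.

312 mol/min

U reacted = 0.839 × 372 = 312.1 mol/min; ν_U = −1, so ξ = 312.1/1 = 312.1 mol/min.
Outlet amounts (n = n₀ + ν ξ):
  U: 372 − 1(312.1) = 59.89
  R: 510 − 1(312.1) = 197.9
  P: 0 + 1(312.1) = 312.1
  Q: 804 (inert)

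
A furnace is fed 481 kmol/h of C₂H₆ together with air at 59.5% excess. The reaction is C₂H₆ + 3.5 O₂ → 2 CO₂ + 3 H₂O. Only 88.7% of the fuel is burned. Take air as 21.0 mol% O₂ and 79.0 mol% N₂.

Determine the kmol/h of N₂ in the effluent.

10100 kmol/h

Stoichiometric O₂ = 3.5 × 481 = 1684 kmol/h; O₂ fed = 1684 × 1.595 = 2685 kmol/h.
N₂ fed = 2685 × 79/21 = 10100 kmol/h.
Fuel reacted = 0.887 × 481 → ξ = 426.6 kmol/h.
Outlet (n = n₀ + ν ξ):
  C₂H₆: 481 − 1(426.6) = 54.35
  O₂: 2685 − 3.5(426.6) = 1192
  N₂: 10100 (inert)
  CO₂: 0 + 2(426.6) = 853.3
  H₂O: 0 + 3(426.6) = 1280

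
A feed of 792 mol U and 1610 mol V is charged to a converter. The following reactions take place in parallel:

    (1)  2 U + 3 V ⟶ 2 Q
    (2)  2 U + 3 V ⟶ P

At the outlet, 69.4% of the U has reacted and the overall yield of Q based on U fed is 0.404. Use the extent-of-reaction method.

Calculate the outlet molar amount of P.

115 mol

Yield of Q: 2ξ₁ / 792 = 0.404 → ξ₁ = 160 mol.
Conversion of U: 2ξ₁ + 2ξ₂ = 0.694 × 792 = 549.6 → ξ₂ = 114.8 mol.
Outlet amounts (n = n₀ + Σ ν·ξ):
  U: 792 − 2(160) − 2(114.8) = 242.4
  V: 1610 − 3(160) − 3(114.8) = 785.5
  Q: 0 + 2(160) = 320
  P: 0 + 1(114.8) = 114.8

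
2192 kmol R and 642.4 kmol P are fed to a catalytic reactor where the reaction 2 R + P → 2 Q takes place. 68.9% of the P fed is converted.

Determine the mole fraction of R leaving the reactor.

0.546

P reacted = 0.689 × 642.4 = 442.6 kmol; ν_P = −1, so ξ = 442.6/1 = 442.6 kmol.
Outlet amounts (n = n₀ + ν ξ):
  R: 2192 − 2(442.6) = 1307
  P: 642.4 − 1(442.6) = 199.8
  Q: 0 + 2(442.6) = 885.2
Total out = 2392 kmol; y_R = 1307 / 2392 = 0.5464.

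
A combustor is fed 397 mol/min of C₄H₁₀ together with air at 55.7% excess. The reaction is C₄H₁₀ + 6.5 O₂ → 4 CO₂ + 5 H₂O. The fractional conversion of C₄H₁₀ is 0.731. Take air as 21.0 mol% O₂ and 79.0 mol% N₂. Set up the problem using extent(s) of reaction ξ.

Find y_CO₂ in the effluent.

Stoichiometric O₂ = 6.5 × 397 = 2580 mol/min; O₂ fed = 2580 × 1.557 = 4018 mol/min.
N₂ fed = 4018 × 79/21 = 15110 mol/min.
Fuel reacted = 0.731 × 397 → ξ = 290.2 mol/min.
Outlet (n = n₀ + ν ξ):
  C₄H₁₀: 397 − 1(290.2) = 106.8
  O₂: 4018 − 6.5(290.2) = 2131
  N₂: 15110 (inert)
  CO₂: 0 + 4(290.2) = 1161
  H₂O: 0 + 5(290.2) = 1451
Total out = 19960 mol/min; y_CO₂ = 1161 / 19960 = 0.05814.

0.0581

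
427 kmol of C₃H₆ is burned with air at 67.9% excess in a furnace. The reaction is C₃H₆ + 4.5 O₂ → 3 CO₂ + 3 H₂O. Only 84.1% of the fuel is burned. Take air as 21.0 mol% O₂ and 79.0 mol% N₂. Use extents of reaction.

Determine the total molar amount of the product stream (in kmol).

Stoichiometric O₂ = 4.5 × 427 = 1922 kmol; O₂ fed = 1922 × 1.679 = 3226 kmol.
N₂ fed = 3226 × 79/21 = 12140 kmol.
Fuel reacted = 0.841 × 427 → ξ = 359.1 kmol.
Outlet (n = n₀ + ν ξ):
  C₃H₆: 427 − 1(359.1) = 67.89
  O₂: 3226 − 4.5(359.1) = 1610
  N₂: 12140 (inert)
  CO₂: 0 + 3(359.1) = 1077
  H₂O: 0 + 3(359.1) = 1077
Total out = 67.89 + 1610 + 12140 + 1077 + 1077 = 15970 kmol.

16000 kmol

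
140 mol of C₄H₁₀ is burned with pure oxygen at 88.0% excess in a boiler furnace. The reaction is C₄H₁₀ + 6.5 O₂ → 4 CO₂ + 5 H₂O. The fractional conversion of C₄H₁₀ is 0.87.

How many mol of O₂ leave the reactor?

Stoichiometric O₂ = 6.5 × 140 = 910 mol; O₂ fed = 910 × 1.880 = 1711 mol.
Fuel reacted = 0.87 × 140 → ξ = 121.8 mol.
Outlet (n = n₀ + ν ξ):
  C₄H₁₀: 140 − 1(121.8) = 18.2
  O₂: 1711 − 6.5(121.8) = 919.1
  CO₂: 0 + 4(121.8) = 487.2
  H₂O: 0 + 5(121.8) = 609

919 mol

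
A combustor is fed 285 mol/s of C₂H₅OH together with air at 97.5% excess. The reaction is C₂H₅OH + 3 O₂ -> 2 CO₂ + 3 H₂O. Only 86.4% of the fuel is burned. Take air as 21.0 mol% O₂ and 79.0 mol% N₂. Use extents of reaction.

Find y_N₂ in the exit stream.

0.741

Stoichiometric O₂ = 3 × 285 = 855 mol/s; O₂ fed = 855 × 1.975 = 1689 mol/s.
N₂ fed = 1689 × 79/21 = 6352 mol/s.
Fuel reacted = 0.864 × 285 → ξ = 246.2 mol/s.
Outlet (n = n₀ + ν ξ):
  C₂H₅OH: 285 − 1(246.2) = 38.76
  O₂: 1689 − 3(246.2) = 949.9
  N₂: 6352 (inert)
  CO₂: 0 + 2(246.2) = 492.5
  H₂O: 0 + 3(246.2) = 738.7
Total out = 8572 mol/s; y_N₂ = 6352 / 8572 = 0.741.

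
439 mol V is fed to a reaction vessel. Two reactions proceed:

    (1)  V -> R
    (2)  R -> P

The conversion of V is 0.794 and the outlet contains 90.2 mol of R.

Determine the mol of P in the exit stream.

Conversion of V: V consumed = 1ξ₁ = 0.794 × 439 → ξ₁ = 348.6 mol.
R balance: n_R = 0 + 1ξ₁ − 1ξ₂ = 90.2 → ξ₂ = (1·348.6 − 90.2)/1 = 258.4 mol.
Outlet amounts (n = n₀ + Σ ν·ξ):
  V: 439 − 1(348.6) = 90.43
  R: 0 + 1(348.6) − 1(258.4) = 90.2
  P: 0 + 1(258.4) = 258.4

258 mol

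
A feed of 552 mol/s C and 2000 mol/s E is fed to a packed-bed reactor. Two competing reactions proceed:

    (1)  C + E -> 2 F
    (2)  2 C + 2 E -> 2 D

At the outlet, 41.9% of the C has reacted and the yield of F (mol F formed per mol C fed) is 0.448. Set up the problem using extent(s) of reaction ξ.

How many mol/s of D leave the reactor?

Yield of F: 2ξ₁ / 552 = 0.448 → ξ₁ = 123.6 mol/s.
Conversion of C: 1ξ₁ + 2ξ₂ = 0.419 × 552 = 231.3 → ξ₂ = 53.82 mol/s.
Outlet amounts (n = n₀ + Σ ν·ξ):
  C: 552 − 1(123.6) − 2(53.82) = 320.7
  E: 2000 − 1(123.6) − 2(53.82) = 1769
  F: 0 + 2(123.6) = 247.3
  D: 0 + 2(53.82) = 107.6

108 mol/s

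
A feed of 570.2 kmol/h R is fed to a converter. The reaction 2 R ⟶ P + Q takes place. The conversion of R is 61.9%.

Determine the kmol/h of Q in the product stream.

R reacted = 0.619 × 570.2 = 353 kmol/h; ν_R = −2, so ξ = 353/2 = 176.5 kmol/h.
Outlet amounts (n = n₀ + ν ξ):
  R: 570.2 − 2(176.5) = 217.2
  P: 0 + 1(176.5) = 176.5
  Q: 0 + 1(176.5) = 176.5

176 kmol/h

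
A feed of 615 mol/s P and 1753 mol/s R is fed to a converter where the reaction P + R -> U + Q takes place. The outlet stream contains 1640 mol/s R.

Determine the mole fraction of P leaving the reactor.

For R: n = n₀ − 1ξ → 1640 = 1753 − 1ξ, giving ξ = 113 mol/s.
Outlet amounts (n = n₀ + ν ξ):
  P: 615 − 1(113) = 502
  R: 1753 − 1(113) = 1640
  U: 0 + 1(113) = 113
  Q: 0 + 1(113) = 113
Total out = 2368 mol/s; y_P = 502 / 2368 = 0.212.

0.212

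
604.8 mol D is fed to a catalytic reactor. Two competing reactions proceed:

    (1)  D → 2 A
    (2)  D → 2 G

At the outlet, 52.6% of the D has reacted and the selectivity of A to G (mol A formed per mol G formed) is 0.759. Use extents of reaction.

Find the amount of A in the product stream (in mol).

275 mol

Conversion of D: D consumed = 0.526 × 604.8 = 318.1 mol = 1ξ₁ + 1ξ₂.
Selectivity: 2ξ₁ / (2ξ₂) = 0.759 → ξ₁ = 0.759 ξ₂.
Substitute: (1·0.759 + 1) ξ₂ = 318.1 → ξ₂ = 180.9 mol, ξ₁ = 137.3 mol.
Outlet amounts (n = n₀ + Σ ν·ξ):
  D: 604.8 − 1(137.3) − 1(180.9) = 286.7
  A: 0 + 2(137.3) = 274.5
  G: 0 + 2(180.9) = 361.7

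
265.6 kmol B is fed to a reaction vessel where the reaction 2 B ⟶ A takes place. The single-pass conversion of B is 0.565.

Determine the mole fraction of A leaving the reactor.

B reacted = 0.565 × 265.6 = 150.1 kmol; ν_B = −2, so ξ = 150.1/2 = 75.03 kmol.
Outlet amounts (n = n₀ + ν ξ):
  B: 265.6 − 2(75.03) = 115.5
  A: 0 + 1(75.03) = 75.03
Total out = 190.6 kmol; y_A = 75.03 / 190.6 = 0.3937.

0.394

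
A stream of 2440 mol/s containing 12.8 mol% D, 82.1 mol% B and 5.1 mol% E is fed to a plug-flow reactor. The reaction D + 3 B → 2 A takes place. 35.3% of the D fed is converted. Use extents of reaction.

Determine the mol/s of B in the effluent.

D reacted = 0.353 × 312.3 = 110.2 mol/s; ν_D = −1, so ξ = 110.2/1 = 110.2 mol/s.
Outlet amounts (n = n₀ + ν ξ):
  D: 312.3 − 1(110.2) = 202.1
  B: 2003 − 3(110.2) = 1672
  A: 0 + 2(110.2) = 220.5
  E: 124.4 (inert)

1670 mol/s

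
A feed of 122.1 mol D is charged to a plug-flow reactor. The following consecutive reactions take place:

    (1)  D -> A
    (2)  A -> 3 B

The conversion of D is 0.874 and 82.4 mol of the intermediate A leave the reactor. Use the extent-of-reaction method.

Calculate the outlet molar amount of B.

Conversion of D: D consumed = 1ξ₁ = 0.874 × 122.1 → ξ₁ = 106.7 mol.
A balance: n_A = 0 + 1ξ₁ − 1ξ₂ = 82.4 → ξ₂ = (1·106.7 − 82.4)/1 = 24.32 mol.
Outlet amounts (n = n₀ + Σ ν·ξ):
  D: 122.1 − 1(106.7) = 15.38
  A: 0 + 1(106.7) − 1(24.32) = 82.4
  B: 0 + 3(24.32) = 72.95

72.9 mol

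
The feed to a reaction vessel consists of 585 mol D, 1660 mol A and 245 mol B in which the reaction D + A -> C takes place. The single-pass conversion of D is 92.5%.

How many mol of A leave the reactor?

D reacted = 0.925 × 585 = 541.1 mol; ν_D = −1, so ξ = 541.1/1 = 541.1 mol.
Outlet amounts (n = n₀ + ν ξ):
  D: 585 − 1(541.1) = 43.88
  A: 1660 − 1(541.1) = 1119
  C: 0 + 1(541.1) = 541.1
  B: 245 (inert)

1120 mol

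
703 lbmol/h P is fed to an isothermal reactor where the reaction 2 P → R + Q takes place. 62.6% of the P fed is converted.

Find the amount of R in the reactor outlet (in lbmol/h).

220 lbmol/h

P reacted = 0.626 × 703 = 440.1 lbmol/h; ν_P = −2, so ξ = 440.1/2 = 220 lbmol/h.
Outlet amounts (n = n₀ + ν ξ):
  P: 703 − 2(220) = 262.9
  R: 0 + 1(220) = 220
  Q: 0 + 1(220) = 220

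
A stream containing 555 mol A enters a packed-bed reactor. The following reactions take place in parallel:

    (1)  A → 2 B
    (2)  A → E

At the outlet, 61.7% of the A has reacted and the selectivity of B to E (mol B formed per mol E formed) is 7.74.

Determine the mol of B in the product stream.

Conversion of A: A consumed = 0.617 × 555 = 342.4 mol = 1ξ₁ + 1ξ₂.
Selectivity: 2ξ₁ / (1ξ₂) = 7.74 → ξ₁ = 3.87 ξ₂.
Substitute: (1·3.87 + 1) ξ₂ = 342.4 → ξ₂ = 70.32 mol, ξ₁ = 272.1 mol.
Outlet amounts (n = n₀ + Σ ν·ξ):
  A: 555 − 1(272.1) − 1(70.32) = 212.6
  B: 0 + 2(272.1) = 544.2
  E: 0 + 1(70.32) = 70.32

544 mol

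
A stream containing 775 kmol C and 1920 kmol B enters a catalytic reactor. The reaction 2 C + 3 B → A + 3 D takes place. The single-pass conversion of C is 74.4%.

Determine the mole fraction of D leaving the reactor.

C reacted = 0.744 × 775 = 576.6 kmol; ν_C = −2, so ξ = 576.6/2 = 288.3 kmol.
Outlet amounts (n = n₀ + ν ξ):
  C: 775 − 2(288.3) = 198.4
  B: 1920 − 3(288.3) = 1055
  A: 0 + 1(288.3) = 288.3
  D: 0 + 3(288.3) = 864.9
Total out = 2407 kmol; y_D = 864.9 / 2407 = 0.3594.

0.359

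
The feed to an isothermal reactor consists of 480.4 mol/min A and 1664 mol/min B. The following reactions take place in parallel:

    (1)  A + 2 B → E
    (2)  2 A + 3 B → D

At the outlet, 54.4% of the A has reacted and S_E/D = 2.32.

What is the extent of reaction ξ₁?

Conversion of A: A consumed = 0.544 × 480.4 = 261.3 mol/min = 1ξ₁ + 2ξ₂.
Selectivity: 1ξ₁ / (1ξ₂) = 2.32 → ξ₁ = 2.32 ξ₂.
Substitute: (1·2.32 + 2) ξ₂ = 261.3 → ξ₂ = 60.49 mol/min, ξ₁ = 140.3 mol/min.
Outlet amounts (n = n₀ + Σ ν·ξ):
  A: 480.4 − 1(140.3) − 2(60.49) = 219.1
  B: 1664 − 2(140.3) − 3(60.49) = 1202
  E: 0 + 1(140.3) = 140.3
  D: 0 + 1(60.49) = 60.49

ξ₁ = 140 mol/min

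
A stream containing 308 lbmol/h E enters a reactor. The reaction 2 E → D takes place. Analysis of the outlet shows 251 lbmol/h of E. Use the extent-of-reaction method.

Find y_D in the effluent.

For E: n = n₀ − 2ξ → 251 = 308 − 2ξ, giving ξ = 28.5 lbmol/h.
Outlet amounts (n = n₀ + ν ξ):
  E: 308 − 2(28.5) = 251
  D: 0 + 1(28.5) = 28.5
Total out = 279.5 lbmol/h; y_D = 28.5 / 279.5 = 0.102.

0.102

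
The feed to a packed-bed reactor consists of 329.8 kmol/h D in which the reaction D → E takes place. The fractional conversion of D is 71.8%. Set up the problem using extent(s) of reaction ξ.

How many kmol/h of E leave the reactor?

D reacted = 0.718 × 329.8 = 236.8 kmol/h; ν_D = −1, so ξ = 236.8/1 = 236.8 kmol/h.
Outlet amounts (n = n₀ + ν ξ):
  D: 329.8 − 1(236.8) = 93
  E: 0 + 1(236.8) = 236.8

237 kmol/h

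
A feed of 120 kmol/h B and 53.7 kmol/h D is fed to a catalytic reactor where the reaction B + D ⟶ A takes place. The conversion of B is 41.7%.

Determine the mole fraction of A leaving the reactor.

B reacted = 0.417 × 120 = 50.04 kmol/h; ν_B = −1, so ξ = 50.04/1 = 50.04 kmol/h.
Outlet amounts (n = n₀ + ν ξ):
  B: 120 − 1(50.04) = 69.96
  D: 53.7 − 1(50.04) = 3.66
  A: 0 + 1(50.04) = 50.04
Total out = 123.7 kmol/h; y_A = 50.04 / 123.7 = 0.4047.

0.405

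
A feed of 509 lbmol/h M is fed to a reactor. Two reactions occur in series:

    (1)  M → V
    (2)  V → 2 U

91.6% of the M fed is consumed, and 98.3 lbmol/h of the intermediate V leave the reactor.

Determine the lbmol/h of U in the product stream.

736 lbmol/h

Conversion of M: M consumed = 1ξ₁ = 0.916 × 509 → ξ₁ = 466.2 lbmol/h.
V balance: n_V = 0 + 1ξ₁ − 1ξ₂ = 98.3 → ξ₂ = (1·466.2 − 98.3)/1 = 367.9 lbmol/h.
Outlet amounts (n = n₀ + Σ ν·ξ):
  M: 509 − 1(466.2) = 42.76
  V: 0 + 1(466.2) − 1(367.9) = 98.3
  U: 0 + 2(367.9) = 735.9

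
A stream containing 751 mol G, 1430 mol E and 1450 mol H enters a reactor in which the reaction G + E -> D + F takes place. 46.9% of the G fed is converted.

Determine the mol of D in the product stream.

G reacted = 0.469 × 751 = 352.2 mol; ν_G = −1, so ξ = 352.2/1 = 352.2 mol.
Outlet amounts (n = n₀ + ν ξ):
  G: 751 − 1(352.2) = 398.8
  E: 1430 − 1(352.2) = 1078
  D: 0 + 1(352.2) = 352.2
  F: 0 + 1(352.2) = 352.2
  H: 1450 (inert)

352 mol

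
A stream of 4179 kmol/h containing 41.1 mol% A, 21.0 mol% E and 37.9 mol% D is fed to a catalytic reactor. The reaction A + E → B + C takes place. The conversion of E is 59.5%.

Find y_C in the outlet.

0.125

E reacted = 0.595 × 877.6 = 522.2 kmol/h; ν_E = −1, so ξ = 522.2/1 = 522.2 kmol/h.
Outlet amounts (n = n₀ + ν ξ):
  A: 1718 − 1(522.2) = 1195
  E: 877.6 − 1(522.2) = 355.4
  B: 0 + 1(522.2) = 522.2
  C: 0 + 1(522.2) = 522.2
  D: 1584 (inert)
Total out = 4179 kmol/h; y_C = 522.2 / 4179 = 0.125.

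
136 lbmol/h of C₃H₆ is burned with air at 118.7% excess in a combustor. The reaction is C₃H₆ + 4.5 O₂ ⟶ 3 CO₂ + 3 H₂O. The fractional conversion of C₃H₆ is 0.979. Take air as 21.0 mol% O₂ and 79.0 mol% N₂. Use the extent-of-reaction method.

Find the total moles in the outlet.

6580 lbmol/h

Stoichiometric O₂ = 4.5 × 136 = 612 lbmol/h; O₂ fed = 612 × 2.187 = 1338 lbmol/h.
N₂ fed = 1338 × 79/21 = 5035 lbmol/h.
Fuel reacted = 0.979 × 136 → ξ = 133.1 lbmol/h.
Outlet (n = n₀ + ν ξ):
  C₃H₆: 136 − 1(133.1) = 2.856
  O₂: 1338 − 4.5(133.1) = 739.3
  N₂: 5035 (inert)
  CO₂: 0 + 3(133.1) = 399.4
  H₂O: 0 + 3(133.1) = 399.4
Total out = 2.856 + 739.3 + 5035 + 399.4 + 399.4 = 6576 lbmol/h.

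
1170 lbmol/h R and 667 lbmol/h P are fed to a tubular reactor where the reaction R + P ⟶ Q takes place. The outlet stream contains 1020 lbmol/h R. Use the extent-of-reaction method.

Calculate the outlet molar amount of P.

For R: n = n₀ − 1ξ → 1020 = 1170 − 1ξ, giving ξ = 150 lbmol/h.
Outlet amounts (n = n₀ + ν ξ):
  R: 1170 − 1(150) = 1020
  P: 667 − 1(150) = 517
  Q: 0 + 1(150) = 150

517 lbmol/h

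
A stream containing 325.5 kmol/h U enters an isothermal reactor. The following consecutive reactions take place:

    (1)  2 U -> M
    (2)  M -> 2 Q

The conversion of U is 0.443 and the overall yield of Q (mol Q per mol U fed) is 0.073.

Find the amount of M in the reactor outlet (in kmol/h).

Conversion of U: U consumed = 2ξ₁ = 0.443 × 325.5 → ξ₁ = 72.1 kmol/h.
Yield of Q: 2ξ₂ / 325.5 = 0.073 → ξ₂ = 11.88 kmol/h.
Outlet amounts (n = n₀ + Σ ν·ξ):
  U: 325.5 − 2(72.1) = 181.3
  M: 0 + 1(72.1) − 1(11.88) = 60.22
  Q: 0 + 2(11.88) = 23.76

60.2 kmol/h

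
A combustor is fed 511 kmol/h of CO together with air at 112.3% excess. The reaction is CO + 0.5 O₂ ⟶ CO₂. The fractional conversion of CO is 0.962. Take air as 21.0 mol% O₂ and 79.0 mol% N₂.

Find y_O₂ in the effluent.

0.104

Stoichiometric O₂ = 0.5 × 511 = 255.5 kmol/h; O₂ fed = 255.5 × 2.123 = 542.4 kmol/h.
N₂ fed = 542.4 × 79/21 = 2041 kmol/h.
Fuel reacted = 0.962 × 511 → ξ = 491.6 kmol/h.
Outlet (n = n₀ + ν ξ):
  CO: 511 − 1(491.6) = 19.42
  O₂: 542.4 − 0.5(491.6) = 296.6
  N₂: 2041 (inert)
  CO₂: 0 + 1(491.6) = 491.6
Total out = 2848 kmol/h; y_O₂ = 296.6 / 2848 = 0.1041.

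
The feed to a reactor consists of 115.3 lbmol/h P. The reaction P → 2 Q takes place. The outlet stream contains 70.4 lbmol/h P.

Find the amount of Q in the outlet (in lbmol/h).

For P: n = n₀ − 1ξ → 70.4 = 115.3 − 1ξ, giving ξ = 44.9 lbmol/h.
Outlet amounts (n = n₀ + ν ξ):
  P: 115.3 − 1(44.9) = 70.4
  Q: 0 + 2(44.9) = 89.8

89.8 lbmol/h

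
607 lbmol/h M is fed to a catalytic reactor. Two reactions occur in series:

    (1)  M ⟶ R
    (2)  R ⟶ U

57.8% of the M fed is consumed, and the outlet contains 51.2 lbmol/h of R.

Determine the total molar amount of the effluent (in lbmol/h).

Conversion of M: M consumed = 1ξ₁ = 0.578 × 607 → ξ₁ = 350.8 lbmol/h.
R balance: n_R = 0 + 1ξ₁ − 1ξ₂ = 51.2 → ξ₂ = (1·350.8 − 51.2)/1 = 299.6 lbmol/h.
Outlet amounts (n = n₀ + Σ ν·ξ):
  M: 607 − 1(350.8) = 256.2
  R: 0 + 1(350.8) − 1(299.6) = 51.2
  U: 0 + 1(299.6) = 299.6
Total out = 256.2 + 51.2 + 299.6 = 607 lbmol/h.

607 lbmol/h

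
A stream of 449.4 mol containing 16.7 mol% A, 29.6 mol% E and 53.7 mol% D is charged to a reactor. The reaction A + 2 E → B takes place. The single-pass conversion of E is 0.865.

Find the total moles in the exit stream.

334 mol

E reacted = 0.865 × 133 = 115.1 mol; ν_E = −2, so ξ = 115.1/2 = 57.53 mol.
Outlet amounts (n = n₀ + ν ξ):
  A: 75.05 − 1(57.53) = 17.52
  E: 133 − 2(57.53) = 17.96
  B: 0 + 1(57.53) = 57.53
  D: 241.3 (inert)
Total out = 17.52 + 17.96 + 57.53 + 241.3 = 334.3 mol.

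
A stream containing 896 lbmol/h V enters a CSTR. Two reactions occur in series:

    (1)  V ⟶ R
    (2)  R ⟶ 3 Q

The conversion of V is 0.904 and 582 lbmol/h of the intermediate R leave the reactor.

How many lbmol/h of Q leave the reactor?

Conversion of V: V consumed = 1ξ₁ = 0.904 × 896 → ξ₁ = 810 lbmol/h.
R balance: n_R = 0 + 1ξ₁ − 1ξ₂ = 582 → ξ₂ = (1·810 − 582)/1 = 228 lbmol/h.
Outlet amounts (n = n₀ + Σ ν·ξ):
  V: 896 − 1(810) = 86.02
  R: 0 + 1(810) − 1(228) = 582
  Q: 0 + 3(228) = 684

684 lbmol/h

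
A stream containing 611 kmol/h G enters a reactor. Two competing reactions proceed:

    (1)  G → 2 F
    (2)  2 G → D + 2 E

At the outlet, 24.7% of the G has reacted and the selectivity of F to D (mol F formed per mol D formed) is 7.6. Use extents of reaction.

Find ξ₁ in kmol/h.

Conversion of G: G consumed = 0.247 × 611 = 150.9 kmol/h = 1ξ₁ + 2ξ₂.
Selectivity: 2ξ₁ / (1ξ₂) = 7.6 → ξ₁ = 3.8 ξ₂.
Substitute: (1·3.8 + 2) ξ₂ = 150.9 → ξ₂ = 26.02 kmol/h, ξ₁ = 98.88 kmol/h.
Outlet amounts (n = n₀ + Σ ν·ξ):
  G: 611 − 1(98.88) − 2(26.02) = 460.1
  F: 0 + 2(98.88) = 197.8
  D: 0 + 1(26.02) = 26.02
  E: 0 + 2(26.02) = 52.04

ξ₁ = 98.9 kmol/h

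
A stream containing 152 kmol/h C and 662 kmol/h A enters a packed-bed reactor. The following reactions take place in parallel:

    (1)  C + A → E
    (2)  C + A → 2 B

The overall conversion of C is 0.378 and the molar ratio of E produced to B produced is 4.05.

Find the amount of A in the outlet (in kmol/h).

605 kmol/h

Conversion of C: C consumed = 0.378 × 152 = 57.46 kmol/h = 1ξ₁ + 1ξ₂.
Selectivity: 1ξ₁ / (2ξ₂) = 4.05 → ξ₁ = 8.1 ξ₂.
Substitute: (1·8.1 + 1) ξ₂ = 57.46 → ξ₂ = 6.314 kmol/h, ξ₁ = 51.14 kmol/h.
Outlet amounts (n = n₀ + Σ ν·ξ):
  C: 152 − 1(51.14) − 1(6.314) = 94.54
  A: 662 − 1(51.14) − 1(6.314) = 604.5
  E: 0 + 1(51.14) = 51.14
  B: 0 + 2(6.314) = 12.63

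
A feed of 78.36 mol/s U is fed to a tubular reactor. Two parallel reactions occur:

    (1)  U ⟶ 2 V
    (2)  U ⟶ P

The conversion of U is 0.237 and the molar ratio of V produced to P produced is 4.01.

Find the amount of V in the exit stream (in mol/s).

Conversion of U: U consumed = 0.237 × 78.36 = 18.57 mol/s = 1ξ₁ + 1ξ₂.
Selectivity: 2ξ₁ / (1ξ₂) = 4.01 → ξ₁ = 2.005 ξ₂.
Substitute: (1·2.005 + 1) ξ₂ = 18.57 → ξ₂ = 6.18 mol/s, ξ₁ = 12.39 mol/s.
Outlet amounts (n = n₀ + Σ ν·ξ):
  U: 78.36 − 1(12.39) − 1(6.18) = 59.79
  V: 0 + 2(12.39) = 24.78
  P: 0 + 1(6.18) = 6.18

24.8 mol/s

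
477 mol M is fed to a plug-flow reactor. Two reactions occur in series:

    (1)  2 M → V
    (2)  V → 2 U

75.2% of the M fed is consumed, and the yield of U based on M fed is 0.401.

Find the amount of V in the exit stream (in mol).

83.7 mol

Conversion of M: M consumed = 2ξ₁ = 0.752 × 477 → ξ₁ = 179.4 mol.
Yield of U: 2ξ₂ / 477 = 0.401 → ξ₂ = 95.64 mol.
Outlet amounts (n = n₀ + Σ ν·ξ):
  M: 477 − 2(179.4) = 118.3
  V: 0 + 1(179.4) − 1(95.64) = 83.71
  U: 0 + 2(95.64) = 191.3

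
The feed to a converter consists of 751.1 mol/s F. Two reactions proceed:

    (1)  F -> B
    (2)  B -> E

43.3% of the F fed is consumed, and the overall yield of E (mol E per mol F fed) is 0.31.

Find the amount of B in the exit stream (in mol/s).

92.4 mol/s

Conversion of F: F consumed = 1ξ₁ = 0.433 × 751.1 → ξ₁ = 325.2 mol/s.
Yield of E: 1ξ₂ / 751.1 = 0.31 → ξ₂ = 232.8 mol/s.
Outlet amounts (n = n₀ + Σ ν·ξ):
  F: 751.1 − 1(325.2) = 425.9
  B: 0 + 1(325.2) − 1(232.8) = 92.39
  E: 0 + 1(232.8) = 232.8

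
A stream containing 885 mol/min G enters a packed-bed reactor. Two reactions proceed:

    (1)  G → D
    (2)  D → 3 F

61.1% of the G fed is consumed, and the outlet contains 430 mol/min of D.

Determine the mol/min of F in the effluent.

Conversion of G: G consumed = 1ξ₁ = 0.611 × 885 → ξ₁ = 540.7 mol/min.
D balance: n_D = 0 + 1ξ₁ − 1ξ₂ = 430 → ξ₂ = (1·540.7 − 430)/1 = 110.7 mol/min.
Outlet amounts (n = n₀ + Σ ν·ξ):
  G: 885 − 1(540.7) = 344.3
  D: 0 + 1(540.7) − 1(110.7) = 430
  F: 0 + 3(110.7) = 332.2

332 mol/min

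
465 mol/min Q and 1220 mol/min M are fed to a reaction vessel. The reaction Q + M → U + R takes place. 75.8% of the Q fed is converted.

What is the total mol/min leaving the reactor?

1680 mol/min

Q reacted = 0.758 × 465 = 352.5 mol/min; ν_Q = −1, so ξ = 352.5/1 = 352.5 mol/min.
Outlet amounts (n = n₀ + ν ξ):
  Q: 465 − 1(352.5) = 112.5
  M: 1220 − 1(352.5) = 867.5
  U: 0 + 1(352.5) = 352.5
  R: 0 + 1(352.5) = 352.5
Total out = 112.5 + 867.5 + 352.5 + 352.5 = 1685 mol/min.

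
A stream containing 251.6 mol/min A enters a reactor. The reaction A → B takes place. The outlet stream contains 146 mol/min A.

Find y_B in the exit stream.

For A: n = n₀ − 1ξ → 146 = 251.6 − 1ξ, giving ξ = 105.6 mol/min.
Outlet amounts (n = n₀ + ν ξ):
  A: 251.6 − 1(105.6) = 146
  B: 0 + 1(105.6) = 105.6
Total out = 251.6 mol/min; y_B = 105.6 / 251.6 = 0.4197.

0.42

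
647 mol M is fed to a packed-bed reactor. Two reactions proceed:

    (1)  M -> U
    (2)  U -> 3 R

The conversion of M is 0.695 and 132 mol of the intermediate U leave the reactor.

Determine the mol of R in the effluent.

Conversion of M: M consumed = 1ξ₁ = 0.695 × 647 → ξ₁ = 449.7 mol.
U balance: n_U = 0 + 1ξ₁ − 1ξ₂ = 132 → ξ₂ = (1·449.7 − 132)/1 = 317.7 mol.
Outlet amounts (n = n₀ + Σ ν·ξ):
  M: 647 − 1(449.7) = 197.3
  U: 0 + 1(449.7) − 1(317.7) = 132
  R: 0 + 3(317.7) = 953

953 mol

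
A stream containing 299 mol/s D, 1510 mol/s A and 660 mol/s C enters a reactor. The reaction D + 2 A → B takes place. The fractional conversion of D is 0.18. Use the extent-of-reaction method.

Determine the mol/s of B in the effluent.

D reacted = 0.18 × 299 = 53.82 mol/s; ν_D = −1, so ξ = 53.82/1 = 53.82 mol/s.
Outlet amounts (n = n₀ + ν ξ):
  D: 299 − 1(53.82) = 245.2
  A: 1510 − 2(53.82) = 1402
  B: 0 + 1(53.82) = 53.82
  C: 660 (inert)

53.8 mol/s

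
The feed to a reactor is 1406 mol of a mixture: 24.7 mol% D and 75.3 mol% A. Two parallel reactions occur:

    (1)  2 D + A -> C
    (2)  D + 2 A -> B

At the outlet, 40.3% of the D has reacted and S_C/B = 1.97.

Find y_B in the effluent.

0.0229

Conversion of D: D consumed = 0.403 × 347.3 = 140 mol = 2ξ₁ + 1ξ₂.
Selectivity: 1ξ₁ / (1ξ₂) = 1.97 → ξ₁ = 1.97 ξ₂.
Substitute: (2·1.97 + 1) ξ₂ = 140 → ξ₂ = 28.33 mol, ξ₁ = 55.81 mol.
Outlet amounts (n = n₀ + Σ ν·ξ):
  D: 347.3 − 2(55.81) − 1(28.33) = 207.3
  A: 1059 − 1(55.81) − 2(28.33) = 946.2
  C: 0 + 1(55.81) = 55.81
  B: 0 + 1(28.33) = 28.33
Total out = 1238 mol; y_B = 28.33 / 1238 = 0.02289.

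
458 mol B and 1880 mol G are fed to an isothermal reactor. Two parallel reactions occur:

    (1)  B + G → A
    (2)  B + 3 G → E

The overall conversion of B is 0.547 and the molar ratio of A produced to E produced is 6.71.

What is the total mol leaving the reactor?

2020 mol

Conversion of B: B consumed = 0.547 × 458 = 250.5 mol = 1ξ₁ + 1ξ₂.
Selectivity: 1ξ₁ / (1ξ₂) = 6.71 → ξ₁ = 6.71 ξ₂.
Substitute: (1·6.71 + 1) ξ₂ = 250.5 → ξ₂ = 32.49 mol, ξ₁ = 218 mol.
Outlet amounts (n = n₀ + Σ ν·ξ):
  B: 458 − 1(218) − 1(32.49) = 207.5
  G: 1880 − 1(218) − 3(32.49) = 1564
  A: 0 + 1(218) = 218
  E: 0 + 1(32.49) = 32.49
Total out = 207.5 + 1564 + 218 + 32.49 = 2022 mol.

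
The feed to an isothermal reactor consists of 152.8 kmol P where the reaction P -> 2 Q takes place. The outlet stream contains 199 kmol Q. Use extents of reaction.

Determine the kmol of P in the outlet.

53.3 kmol

For Q: n = n₀ + 2ξ → 199 = 0 + 2ξ, giving ξ = 99.5 kmol.
Outlet amounts (n = n₀ + ν ξ):
  P: 152.8 − 1(99.5) = 53.3
  Q: 0 + 2(99.5) = 199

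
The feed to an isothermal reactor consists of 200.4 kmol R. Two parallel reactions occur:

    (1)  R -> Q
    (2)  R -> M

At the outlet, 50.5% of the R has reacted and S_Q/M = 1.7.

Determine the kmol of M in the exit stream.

Conversion of R: R consumed = 0.505 × 200.4 = 101.2 kmol = 1ξ₁ + 1ξ₂.
Selectivity: 1ξ₁ / (1ξ₂) = 1.7 → ξ₁ = 1.7 ξ₂.
Substitute: (1·1.7 + 1) ξ₂ = 101.2 → ξ₂ = 37.48 kmol, ξ₁ = 63.72 kmol.
Outlet amounts (n = n₀ + Σ ν·ξ):
  R: 200.4 − 1(63.72) − 1(37.48) = 99.2
  Q: 0 + 1(63.72) = 63.72
  M: 0 + 1(37.48) = 37.48

37.5 kmol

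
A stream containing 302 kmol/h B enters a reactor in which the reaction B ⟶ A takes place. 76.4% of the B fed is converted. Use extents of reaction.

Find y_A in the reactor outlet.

0.764

B reacted = 0.764 × 302 = 230.7 kmol/h; ν_B = −1, so ξ = 230.7/1 = 230.7 kmol/h.
Outlet amounts (n = n₀ + ν ξ):
  B: 302 − 1(230.7) = 71.27
  A: 0 + 1(230.7) = 230.7
Total out = 302 kmol/h; y_A = 230.7 / 302 = 0.764.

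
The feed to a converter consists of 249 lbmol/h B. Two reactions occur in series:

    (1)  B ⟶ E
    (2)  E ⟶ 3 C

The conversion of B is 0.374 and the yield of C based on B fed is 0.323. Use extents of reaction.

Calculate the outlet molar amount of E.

Conversion of B: B consumed = 1ξ₁ = 0.374 × 249 → ξ₁ = 93.13 lbmol/h.
Yield of C: 3ξ₂ / 249 = 0.323 → ξ₂ = 26.81 lbmol/h.
Outlet amounts (n = n₀ + Σ ν·ξ):
  B: 249 − 1(93.13) = 155.9
  E: 0 + 1(93.13) − 1(26.81) = 66.32
  C: 0 + 3(26.81) = 80.43

66.3 lbmol/h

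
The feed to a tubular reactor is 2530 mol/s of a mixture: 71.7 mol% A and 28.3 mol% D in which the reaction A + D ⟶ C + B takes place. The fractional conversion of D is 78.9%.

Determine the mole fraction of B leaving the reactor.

0.223

D reacted = 0.789 × 716 = 564.9 mol/s; ν_D = −1, so ξ = 564.9/1 = 564.9 mol/s.
Outlet amounts (n = n₀ + ν ξ):
  A: 1814 − 1(564.9) = 1249
  D: 716 − 1(564.9) = 151.1
  C: 0 + 1(564.9) = 564.9
  B: 0 + 1(564.9) = 564.9
Total out = 2530 mol/s; y_B = 564.9 / 2530 = 0.2233.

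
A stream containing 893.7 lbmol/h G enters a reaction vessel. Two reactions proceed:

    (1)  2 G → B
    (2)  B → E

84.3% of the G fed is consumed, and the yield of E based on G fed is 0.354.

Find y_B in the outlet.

Conversion of G: G consumed = 2ξ₁ = 0.843 × 893.7 → ξ₁ = 376.7 lbmol/h.
Yield of E: 1ξ₂ / 893.7 = 0.354 → ξ₂ = 316.4 lbmol/h.
Outlet amounts (n = n₀ + Σ ν·ξ):
  G: 893.7 − 2(376.7) = 140.3
  B: 0 + 1(376.7) − 1(316.4) = 60.32
  E: 0 + 1(316.4) = 316.4
Total out = 517 lbmol/h; y_B = 60.32 / 517 = 0.1167.

0.117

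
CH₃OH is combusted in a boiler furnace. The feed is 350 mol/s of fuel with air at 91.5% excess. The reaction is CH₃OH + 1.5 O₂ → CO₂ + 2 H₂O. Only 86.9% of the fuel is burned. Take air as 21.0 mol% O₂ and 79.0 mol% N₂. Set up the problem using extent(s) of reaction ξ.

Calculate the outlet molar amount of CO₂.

304 mol/s

Stoichiometric O₂ = 1.5 × 350 = 525 mol/s; O₂ fed = 525 × 1.915 = 1005 mol/s.
N₂ fed = 1005 × 79/21 = 3782 mol/s.
Fuel reacted = 0.869 × 350 → ξ = 304.1 mol/s.
Outlet (n = n₀ + ν ξ):
  CH₃OH: 350 − 1(304.1) = 45.85
  O₂: 1005 − 1.5(304.1) = 549.2
  N₂: 3782 (inert)
  CO₂: 0 + 1(304.1) = 304.1
  H₂O: 0 + 2(304.1) = 608.3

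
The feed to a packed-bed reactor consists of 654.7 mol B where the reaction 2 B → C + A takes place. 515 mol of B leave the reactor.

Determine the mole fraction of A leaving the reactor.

For B: n = n₀ − 2ξ → 515 = 654.7 − 2ξ, giving ξ = 69.85 mol.
Outlet amounts (n = n₀ + ν ξ):
  B: 654.7 − 2(69.85) = 515
  C: 0 + 1(69.85) = 69.85
  A: 0 + 1(69.85) = 69.85
Total out = 654.7 mol; y_A = 69.85 / 654.7 = 0.1067.

0.107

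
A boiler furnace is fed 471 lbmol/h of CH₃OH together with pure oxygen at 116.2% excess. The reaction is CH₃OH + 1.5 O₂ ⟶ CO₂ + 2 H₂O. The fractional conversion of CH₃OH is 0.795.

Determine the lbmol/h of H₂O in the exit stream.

749 lbmol/h

Stoichiometric O₂ = 1.5 × 471 = 706.5 lbmol/h; O₂ fed = 706.5 × 2.162 = 1527 lbmol/h.
Fuel reacted = 0.795 × 471 → ξ = 374.4 lbmol/h.
Outlet (n = n₀ + ν ξ):
  CH₃OH: 471 − 1(374.4) = 96.56
  O₂: 1527 − 1.5(374.4) = 965.8
  CO₂: 0 + 1(374.4) = 374.4
  H₂O: 0 + 2(374.4) = 748.9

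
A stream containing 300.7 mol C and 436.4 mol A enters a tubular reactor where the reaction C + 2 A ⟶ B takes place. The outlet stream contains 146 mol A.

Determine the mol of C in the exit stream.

156 mol

For A: n = n₀ − 2ξ → 146 = 436.4 − 2ξ, giving ξ = 145.2 mol.
Outlet amounts (n = n₀ + ν ξ):
  C: 300.7 − 1(145.2) = 155.5
  A: 436.4 − 2(145.2) = 146
  B: 0 + 1(145.2) = 145.2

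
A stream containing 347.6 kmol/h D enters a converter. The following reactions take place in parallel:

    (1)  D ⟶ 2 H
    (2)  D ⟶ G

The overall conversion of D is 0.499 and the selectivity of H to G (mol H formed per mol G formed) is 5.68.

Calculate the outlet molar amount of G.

45.2 kmol/h

Conversion of D: D consumed = 0.499 × 347.6 = 173.5 kmol/h = 1ξ₁ + 1ξ₂.
Selectivity: 2ξ₁ / (1ξ₂) = 5.68 → ξ₁ = 2.84 ξ₂.
Substitute: (1·2.84 + 1) ξ₂ = 173.5 → ξ₂ = 45.17 kmol/h, ξ₁ = 128.3 kmol/h.
Outlet amounts (n = n₀ + Σ ν·ξ):
  D: 347.6 − 1(128.3) − 1(45.17) = 174.1
  H: 0 + 2(128.3) = 256.6
  G: 0 + 1(45.17) = 45.17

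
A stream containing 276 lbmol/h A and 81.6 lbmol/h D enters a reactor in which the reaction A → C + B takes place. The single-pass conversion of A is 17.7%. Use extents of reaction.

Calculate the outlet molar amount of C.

A reacted = 0.177 × 276 = 48.85 lbmol/h; ν_A = −1, so ξ = 48.85/1 = 48.85 lbmol/h.
Outlet amounts (n = n₀ + ν ξ):
  A: 276 − 1(48.85) = 227.1
  C: 0 + 1(48.85) = 48.85
  B: 0 + 1(48.85) = 48.85
  D: 81.6 (inert)

48.9 lbmol/h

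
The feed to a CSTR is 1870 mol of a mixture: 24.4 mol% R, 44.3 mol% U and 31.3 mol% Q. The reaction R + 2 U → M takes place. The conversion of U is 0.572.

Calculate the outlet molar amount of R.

219 mol

U reacted = 0.572 × 828.4 = 473.9 mol; ν_U = −2, so ξ = 473.9/2 = 236.9 mol.
Outlet amounts (n = n₀ + ν ξ):
  R: 456.3 − 1(236.9) = 219.4
  U: 828.4 − 2(236.9) = 354.6
  M: 0 + 1(236.9) = 236.9
  Q: 585.3 (inert)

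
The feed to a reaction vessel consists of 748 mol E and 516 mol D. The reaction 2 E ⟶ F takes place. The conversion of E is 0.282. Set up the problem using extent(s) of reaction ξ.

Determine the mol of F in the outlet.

E reacted = 0.282 × 748 = 210.9 mol; ν_E = −2, so ξ = 210.9/2 = 105.5 mol.
Outlet amounts (n = n₀ + ν ξ):
  E: 748 − 2(105.5) = 537.1
  F: 0 + 1(105.5) = 105.5
  D: 516 (inert)

105 mol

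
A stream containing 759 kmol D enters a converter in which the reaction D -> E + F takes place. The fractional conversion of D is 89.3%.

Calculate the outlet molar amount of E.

D reacted = 0.893 × 759 = 677.8 kmol; ν_D = −1, so ξ = 677.8/1 = 677.8 kmol.
Outlet amounts (n = n₀ + ν ξ):
  D: 759 − 1(677.8) = 81.21
  E: 0 + 1(677.8) = 677.8
  F: 0 + 1(677.8) = 677.8

678 kmol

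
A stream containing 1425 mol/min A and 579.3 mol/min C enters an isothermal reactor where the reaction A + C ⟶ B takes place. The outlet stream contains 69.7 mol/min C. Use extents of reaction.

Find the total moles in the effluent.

1490 mol/min

For C: n = n₀ − 1ξ → 69.7 = 579.3 − 1ξ, giving ξ = 509.6 mol/min.
Outlet amounts (n = n₀ + ν ξ):
  A: 1425 − 1(509.6) = 915.4
  C: 579.3 − 1(509.6) = 69.7
  B: 0 + 1(509.6) = 509.6
Total out = 915.4 + 69.7 + 509.6 = 1495 mol/min.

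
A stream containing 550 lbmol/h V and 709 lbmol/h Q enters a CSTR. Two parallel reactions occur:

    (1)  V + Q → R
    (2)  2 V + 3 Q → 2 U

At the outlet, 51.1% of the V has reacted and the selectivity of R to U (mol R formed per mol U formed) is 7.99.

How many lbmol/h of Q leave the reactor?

412 lbmol/h

Conversion of V: V consumed = 0.511 × 550 = 281.1 lbmol/h = 1ξ₁ + 2ξ₂.
Selectivity: 1ξ₁ / (2ξ₂) = 7.99 → ξ₁ = 15.98 ξ₂.
Substitute: (1·15.98 + 2) ξ₂ = 281.1 → ξ₂ = 15.63 lbmol/h, ξ₁ = 249.8 lbmol/h.
Outlet amounts (n = n₀ + Σ ν·ξ):
  V: 550 − 1(249.8) − 2(15.63) = 268.9
  Q: 709 − 1(249.8) − 3(15.63) = 412.3
  R: 0 + 1(249.8) = 249.8
  U: 0 + 2(15.63) = 31.26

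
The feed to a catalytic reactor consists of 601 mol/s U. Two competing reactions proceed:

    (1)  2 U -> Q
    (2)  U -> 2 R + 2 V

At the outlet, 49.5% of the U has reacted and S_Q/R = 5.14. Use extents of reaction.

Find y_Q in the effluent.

0.283

Conversion of U: U consumed = 0.495 × 601 = 297.5 mol/s = 2ξ₁ + 1ξ₂.
Selectivity: 1ξ₁ / (2ξ₂) = 5.14 → ξ₁ = 10.28 ξ₂.
Substitute: (2·10.28 + 1) ξ₂ = 297.5 → ξ₂ = 13.8 mol/s, ξ₁ = 141.8 mol/s.
Outlet amounts (n = n₀ + Σ ν·ξ):
  U: 601 − 2(141.8) − 1(13.8) = 303.5
  Q: 0 + 1(141.8) = 141.8
  R: 0 + 2(13.8) = 27.6
  V: 0 + 2(13.8) = 27.6
Total out = 500.5 mol/s; y_Q = 141.8 / 500.5 = 0.2834.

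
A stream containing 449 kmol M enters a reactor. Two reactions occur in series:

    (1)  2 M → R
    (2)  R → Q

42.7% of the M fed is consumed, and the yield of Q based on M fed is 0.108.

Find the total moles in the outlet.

Conversion of M: M consumed = 2ξ₁ = 0.427 × 449 → ξ₁ = 95.86 kmol.
Yield of Q: 1ξ₂ / 449 = 0.108 → ξ₂ = 48.49 kmol.
Outlet amounts (n = n₀ + Σ ν·ξ):
  M: 449 − 2(95.86) = 257.3
  R: 0 + 1(95.86) − 1(48.49) = 47.37
  Q: 0 + 1(48.49) = 48.49
Total out = 257.3 + 47.37 + 48.49 = 353.1 kmol.

353 kmol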